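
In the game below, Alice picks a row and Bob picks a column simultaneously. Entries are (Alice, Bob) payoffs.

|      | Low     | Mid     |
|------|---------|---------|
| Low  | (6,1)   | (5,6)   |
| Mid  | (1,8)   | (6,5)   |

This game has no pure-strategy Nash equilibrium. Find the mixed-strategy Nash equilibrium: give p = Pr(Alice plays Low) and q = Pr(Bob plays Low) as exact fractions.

In a mixed NE each player is indifferent between their pure strategies, so the opponent's mix sets the indifference.
Bob indifferent between Low and Mid: p·1 + (1−p)·8 = p·6 + (1−p)·5 ⟹ 8 + (-7)p = 5 + 1p ⟹ p = 3/8.
Alice indifferent between Low and Mid: q·6 + (1−q)·5 = q·1 + (1−q)·6 ⟹ 5 + 1q = 6 + (-5)q ⟹ q = 1/6.

p = 3/8, q = 1/6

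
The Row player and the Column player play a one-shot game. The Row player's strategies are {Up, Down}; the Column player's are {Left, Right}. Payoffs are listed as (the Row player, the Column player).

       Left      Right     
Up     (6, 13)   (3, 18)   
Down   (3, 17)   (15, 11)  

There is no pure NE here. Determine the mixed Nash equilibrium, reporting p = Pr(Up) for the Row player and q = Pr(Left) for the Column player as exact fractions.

Each player's mixing probability is pinned down by making the *other* player indifferent.
The Column player indifferent between Left and Right: p·13 + (1−p)·17 = p·18 + (1−p)·11 ⟹ 17 + (-4)p = 11 + 7p ⟹ p = 6/11.
The Row player indifferent between Up and Down: q·6 + (1−q)·3 = q·3 + (1−q)·15 ⟹ 3 + 3q = 15 + (-12)q ⟹ q = 4/5.

p = 6/11, q = 4/5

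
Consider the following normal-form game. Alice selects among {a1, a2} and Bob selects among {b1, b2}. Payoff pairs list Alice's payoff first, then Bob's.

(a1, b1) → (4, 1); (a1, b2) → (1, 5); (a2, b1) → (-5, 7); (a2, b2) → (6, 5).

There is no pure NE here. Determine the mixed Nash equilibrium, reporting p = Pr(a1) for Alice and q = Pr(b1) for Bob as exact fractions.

Each player's mixing probability is pinned down by making the *other* player indifferent.
Bob indifferent between b1 and b2: p·1 + (1−p)·7 = p·5 + (1−p)·5 ⟹ 7 + (-6)p = 5 + 0p ⟹ p = 1/3.
Alice indifferent between a1 and a2: q·4 + (1−q)·1 = q·(-5) + (1−q)·6 ⟹ 1 + 3q = 6 + (-11)q ⟹ q = 5/14.

p = 1/3, q = 5/14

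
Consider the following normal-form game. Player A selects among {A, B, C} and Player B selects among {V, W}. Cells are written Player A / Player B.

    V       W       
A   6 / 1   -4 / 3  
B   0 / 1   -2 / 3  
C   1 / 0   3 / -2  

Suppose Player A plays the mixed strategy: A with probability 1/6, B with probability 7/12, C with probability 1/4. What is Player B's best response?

W

Player B's best reply maximizes expected payoff against the mix.
V: (1/6)·1 + (7/12)·1 + (1/4)·0 = 3/4
W: (1/6)·3 + (7/12)·3 + (1/4)·(-2) = 7/4
Highest expected payoff is 7/4, from W.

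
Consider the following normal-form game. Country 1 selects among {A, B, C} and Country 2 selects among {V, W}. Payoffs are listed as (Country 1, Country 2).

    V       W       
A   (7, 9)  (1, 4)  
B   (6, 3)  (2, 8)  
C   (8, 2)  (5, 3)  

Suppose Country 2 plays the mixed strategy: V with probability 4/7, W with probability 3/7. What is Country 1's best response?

C

Compute Country 1's expected payoff from each pure strategy against the given mix.
A: (4/7)·7 + (3/7)·1 = 31/7
B: (4/7)·6 + (3/7)·2 = 30/7
C: (4/7)·8 + (3/7)·5 = 47/7
Highest expected payoff is 47/7, from C.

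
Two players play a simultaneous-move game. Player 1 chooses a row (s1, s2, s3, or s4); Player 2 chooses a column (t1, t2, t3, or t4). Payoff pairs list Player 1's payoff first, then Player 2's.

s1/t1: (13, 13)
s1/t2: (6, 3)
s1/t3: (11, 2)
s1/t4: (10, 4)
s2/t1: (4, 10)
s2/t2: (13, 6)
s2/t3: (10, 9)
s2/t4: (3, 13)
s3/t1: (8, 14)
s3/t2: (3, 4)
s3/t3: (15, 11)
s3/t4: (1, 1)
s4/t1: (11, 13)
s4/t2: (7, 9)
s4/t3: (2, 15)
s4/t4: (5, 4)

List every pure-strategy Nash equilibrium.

(s1, t1)

Check mutual best responses: a cell is a NE iff neither player can gain by unilaterally deviating.
Player 1's best responses — vs t1: s1 (payoff 13); vs t2: s2 (payoff 13); vs t3: s3 (payoff 15); vs t4: s1 (payoff 10).
Player 2's best responses — vs s1: t1 (payoff 13); vs s2: t4 (payoff 13); vs s3: t1 (payoff 14); vs s4: t3 (payoff 15).
The only mutual best response is (s1, t1); neither player gains by switching there.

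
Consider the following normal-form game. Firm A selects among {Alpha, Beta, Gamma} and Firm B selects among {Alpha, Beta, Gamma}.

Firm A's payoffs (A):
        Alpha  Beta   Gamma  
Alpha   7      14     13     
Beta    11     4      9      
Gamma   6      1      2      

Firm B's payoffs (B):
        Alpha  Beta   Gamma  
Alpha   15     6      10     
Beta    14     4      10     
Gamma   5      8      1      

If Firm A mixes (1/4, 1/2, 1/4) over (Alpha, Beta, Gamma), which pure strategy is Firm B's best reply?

Alpha

Compute Firm B's expected payoff from each pure strategy against the given mix.
Alpha: (1/4)·15 + (1/2)·14 + (1/4)·5 = 12
Beta: (1/4)·6 + (1/2)·4 + (1/4)·8 = 11/2
Gamma: (1/4)·10 + (1/2)·10 + (1/4)·1 = 31/4
Highest expected payoff is 12, from Alpha.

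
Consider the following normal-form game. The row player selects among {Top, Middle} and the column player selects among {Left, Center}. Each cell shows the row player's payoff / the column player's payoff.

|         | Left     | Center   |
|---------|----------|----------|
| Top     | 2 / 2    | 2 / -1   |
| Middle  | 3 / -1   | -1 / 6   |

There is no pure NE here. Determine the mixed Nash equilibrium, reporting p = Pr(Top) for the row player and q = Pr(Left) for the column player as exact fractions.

p = 7/10, q = 3/4

Each player's mixing probability is pinned down by making the *other* player indifferent.
The column player indifferent between Left and Center: p·2 + (1−p)·(-1) = p·(-1) + (1−p)·6 ⟹ (-1) + 3p = 6 + (-7)p ⟹ p = 7/10.
The row player indifferent between Top and Middle: q·2 + (1−q)·2 = q·3 + (1−q)·(-1) ⟹ 2 + 0q = (-1) + 4q ⟹ q = 3/4.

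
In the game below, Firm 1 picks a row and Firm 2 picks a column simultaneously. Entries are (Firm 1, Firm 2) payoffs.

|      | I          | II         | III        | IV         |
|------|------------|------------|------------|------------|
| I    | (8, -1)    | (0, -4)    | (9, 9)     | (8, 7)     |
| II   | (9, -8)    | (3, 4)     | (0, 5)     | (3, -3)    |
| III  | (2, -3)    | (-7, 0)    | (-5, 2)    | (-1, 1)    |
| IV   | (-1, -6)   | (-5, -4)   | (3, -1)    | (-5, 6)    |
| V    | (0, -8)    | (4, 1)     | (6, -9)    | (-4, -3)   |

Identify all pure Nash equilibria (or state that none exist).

(I, III) and (V, II)

Find each player's best response to every opponent strategy; NE are the intersections.
Firm 1's best responses — vs I: II (payoff 9); vs II: V (payoff 4); vs III: I (payoff 9); vs IV: I (payoff 8).
Firm 2's best responses — vs I: III (payoff 9); vs II: III (payoff 5); vs III: III (payoff 2); vs IV: IV (payoff 6); vs V: II (payoff 1).
Mutual best responses occur at (I, III) and (V, II); at each, neither player gains by switching.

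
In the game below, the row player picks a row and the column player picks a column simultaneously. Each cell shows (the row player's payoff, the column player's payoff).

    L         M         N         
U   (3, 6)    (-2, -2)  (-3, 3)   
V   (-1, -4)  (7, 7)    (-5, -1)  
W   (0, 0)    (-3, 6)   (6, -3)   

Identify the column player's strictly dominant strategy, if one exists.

A strategy is strictly dominant if it gives the column player a strictly higher payoff than every other strategy, against every choice by the opponent.
L is not dominant: against V, M gives 7 > -4.
M is not dominant: against U, L gives 6 > -2.
N is not dominant: against U, L gives 6 > 3.
No single strategy is best against every opponent action.

No strictly dominant strategy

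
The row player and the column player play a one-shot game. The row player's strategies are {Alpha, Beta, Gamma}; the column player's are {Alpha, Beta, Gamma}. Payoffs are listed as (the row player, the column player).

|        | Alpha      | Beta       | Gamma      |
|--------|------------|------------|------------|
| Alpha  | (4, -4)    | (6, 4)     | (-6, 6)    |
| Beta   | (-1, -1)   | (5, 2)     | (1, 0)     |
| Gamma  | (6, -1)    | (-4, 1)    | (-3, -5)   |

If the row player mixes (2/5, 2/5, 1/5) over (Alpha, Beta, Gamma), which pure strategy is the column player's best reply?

Beta

The column player's best reply maximizes expected payoff against the mix.
Alpha: (2/5)·(-4) + (2/5)·(-1) + (1/5)·(-1) = -11/5
Beta: (2/5)·4 + (2/5)·2 + (1/5)·1 = 13/5
Gamma: (2/5)·6 + (2/5)·0 + (1/5)·(-5) = 7/5
Highest expected payoff is 13/5, from Beta.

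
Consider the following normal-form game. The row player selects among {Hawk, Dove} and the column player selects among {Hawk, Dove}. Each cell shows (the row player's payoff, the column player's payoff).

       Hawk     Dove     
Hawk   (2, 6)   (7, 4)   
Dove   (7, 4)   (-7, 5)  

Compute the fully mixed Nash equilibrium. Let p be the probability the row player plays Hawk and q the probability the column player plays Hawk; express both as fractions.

p = 1/3, q = 14/19

In a mixed NE each player is indifferent between their pure strategies, so the opponent's mix sets the indifference.
The column player indifferent between Hawk and Dove: p·6 + (1−p)·4 = p·4 + (1−p)·5 ⟹ 4 + 2p = 5 + (-1)p ⟹ p = 1/3.
The row player indifferent between Hawk and Dove: q·2 + (1−q)·7 = q·7 + (1−q)·(-7) ⟹ 7 + (-5)q = (-7) + 14q ⟹ q = 14/19.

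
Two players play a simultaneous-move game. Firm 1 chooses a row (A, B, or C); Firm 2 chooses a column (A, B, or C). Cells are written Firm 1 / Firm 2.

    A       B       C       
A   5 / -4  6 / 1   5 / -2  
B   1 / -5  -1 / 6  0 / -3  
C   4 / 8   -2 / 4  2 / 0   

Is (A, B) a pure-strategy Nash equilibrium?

Holding Firm 2 at B: Firm 1 gets 6 from A, versus -1 from B, -2 from C. No profitable deviation for Firm 1.
Holding Firm 1 at A: Firm 2 gets 1 from B, versus -4 from A, -2 from C. No profitable deviation for Firm 2 either.

Yes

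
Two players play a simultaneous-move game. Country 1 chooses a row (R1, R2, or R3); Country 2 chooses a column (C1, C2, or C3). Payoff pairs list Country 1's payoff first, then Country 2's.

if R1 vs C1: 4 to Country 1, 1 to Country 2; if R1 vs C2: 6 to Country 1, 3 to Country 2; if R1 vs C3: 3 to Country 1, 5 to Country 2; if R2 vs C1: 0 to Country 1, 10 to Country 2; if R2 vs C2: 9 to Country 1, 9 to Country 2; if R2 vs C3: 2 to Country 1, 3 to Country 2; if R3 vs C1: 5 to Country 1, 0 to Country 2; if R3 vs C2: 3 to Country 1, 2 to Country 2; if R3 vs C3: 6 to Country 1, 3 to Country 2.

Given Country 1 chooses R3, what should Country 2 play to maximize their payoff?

C3

With Country 1 fixed at R3, Country 2's payoffs are: C1 → 0, C2 → 2, C3 → 3.
The maximum is 3, achieved by C3.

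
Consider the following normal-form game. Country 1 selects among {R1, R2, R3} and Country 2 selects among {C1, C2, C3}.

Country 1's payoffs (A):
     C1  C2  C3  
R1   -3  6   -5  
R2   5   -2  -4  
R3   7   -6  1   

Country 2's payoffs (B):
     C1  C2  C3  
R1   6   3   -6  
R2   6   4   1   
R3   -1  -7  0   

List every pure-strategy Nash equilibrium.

Find each player's best response to every opponent strategy; NE are the intersections.
Country 1's best responses — vs C1: R3 (payoff 7); vs C2: R1 (payoff 6); vs C3: R3 (payoff 1).
Country 2's best responses — vs R1: C1 (payoff 6); vs R2: C1 (payoff 6); vs R3: C3 (payoff 0).
The only mutual best response is (R3, C3); neither player gains by switching there.

(R3, C3)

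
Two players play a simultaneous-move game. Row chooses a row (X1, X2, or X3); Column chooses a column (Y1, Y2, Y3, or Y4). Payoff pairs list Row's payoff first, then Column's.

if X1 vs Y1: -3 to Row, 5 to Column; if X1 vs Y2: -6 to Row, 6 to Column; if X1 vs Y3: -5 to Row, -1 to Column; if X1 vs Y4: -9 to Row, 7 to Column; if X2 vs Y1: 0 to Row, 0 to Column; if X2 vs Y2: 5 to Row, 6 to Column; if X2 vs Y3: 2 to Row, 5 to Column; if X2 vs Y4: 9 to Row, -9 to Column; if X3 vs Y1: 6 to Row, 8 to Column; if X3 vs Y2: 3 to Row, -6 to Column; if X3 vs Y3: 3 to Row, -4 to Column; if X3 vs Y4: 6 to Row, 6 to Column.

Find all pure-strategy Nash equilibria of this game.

(X2, Y2) and (X3, Y1)

A profile is a Nash equilibrium when each player is best-responding to the other.
Row's best responses — vs Y1: X3 (payoff 6); vs Y2: X2 (payoff 5); vs Y3: X3 (payoff 3); vs Y4: X2 (payoff 9).
Column's best responses — vs X1: Y4 (payoff 7); vs X2: Y2 (payoff 6); vs X3: Y1 (payoff 8).
Mutual best responses occur at (X2, Y2) and (X3, Y1); at each, neither player gains by switching.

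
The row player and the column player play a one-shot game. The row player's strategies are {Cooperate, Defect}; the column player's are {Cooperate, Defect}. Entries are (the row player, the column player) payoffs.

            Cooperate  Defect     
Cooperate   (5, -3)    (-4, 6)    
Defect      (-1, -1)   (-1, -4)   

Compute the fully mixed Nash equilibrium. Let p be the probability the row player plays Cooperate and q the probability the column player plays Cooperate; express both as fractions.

p = 1/4, q = 1/3

In a mixed NE each player is indifferent between their pure strategies, so the opponent's mix sets the indifference.
The column player indifferent between Cooperate and Defect: p·(-3) + (1−p)·(-1) = p·6 + (1−p)·(-4) ⟹ (-1) + (-2)p = (-4) + 10p ⟹ p = 1/4.
The row player indifferent between Cooperate and Defect: q·5 + (1−q)·(-4) = q·(-1) + (1−q)·(-1) ⟹ (-4) + 9q = (-1) + 0q ⟹ q = 1/3.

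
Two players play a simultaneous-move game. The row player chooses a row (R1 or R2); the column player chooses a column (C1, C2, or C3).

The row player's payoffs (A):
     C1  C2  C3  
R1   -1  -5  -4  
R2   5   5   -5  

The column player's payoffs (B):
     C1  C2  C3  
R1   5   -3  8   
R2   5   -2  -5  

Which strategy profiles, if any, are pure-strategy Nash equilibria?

A profile is a Nash equilibrium when each player is best-responding to the other.
The row player's best responses — vs C1: R2 (payoff 5); vs C2: R2 (payoff 5); vs C3: R1 (payoff -4).
The column player's best responses — vs R1: C3 (payoff 8); vs R2: C1 (payoff 5).
Mutual best responses occur at (R1, C3) and (R2, C1); at each, neither player gains by switching.

(R1, C3) and (R2, C1)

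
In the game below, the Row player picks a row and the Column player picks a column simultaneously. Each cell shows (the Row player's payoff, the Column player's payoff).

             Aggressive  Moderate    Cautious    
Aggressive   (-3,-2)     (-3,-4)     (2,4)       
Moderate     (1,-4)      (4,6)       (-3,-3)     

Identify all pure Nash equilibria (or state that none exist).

(Aggressive, Cautious) and (Moderate, Moderate)

A profile is a Nash equilibrium when each player is best-responding to the other.
The Row player's best responses — vs Aggressive: Moderate (payoff 1); vs Moderate: Moderate (payoff 4); vs Cautious: Aggressive (payoff 2).
The Column player's best responses — vs Aggressive: Cautious (payoff 4); vs Moderate: Moderate (payoff 6).
Mutual best responses occur at (Aggressive, Cautious) and (Moderate, Moderate); at each, neither player gains by switching.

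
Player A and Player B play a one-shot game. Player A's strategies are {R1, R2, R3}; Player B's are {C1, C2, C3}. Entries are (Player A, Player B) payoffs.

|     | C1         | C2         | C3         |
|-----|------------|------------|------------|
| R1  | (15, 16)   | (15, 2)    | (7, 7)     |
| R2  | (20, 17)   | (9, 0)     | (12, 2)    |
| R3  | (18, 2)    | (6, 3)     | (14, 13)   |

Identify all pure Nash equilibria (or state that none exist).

(R2, C1) and (R3, C3)

Find each player's best response to every opponent strategy; NE are the intersections.
Player A's best responses — vs C1: R2 (payoff 20); vs C2: R1 (payoff 15); vs C3: R3 (payoff 14).
Player B's best responses — vs R1: C1 (payoff 16); vs R2: C1 (payoff 17); vs R3: C3 (payoff 13).
Mutual best responses occur at (R2, C1) and (R3, C3); at each, neither player gains by switching.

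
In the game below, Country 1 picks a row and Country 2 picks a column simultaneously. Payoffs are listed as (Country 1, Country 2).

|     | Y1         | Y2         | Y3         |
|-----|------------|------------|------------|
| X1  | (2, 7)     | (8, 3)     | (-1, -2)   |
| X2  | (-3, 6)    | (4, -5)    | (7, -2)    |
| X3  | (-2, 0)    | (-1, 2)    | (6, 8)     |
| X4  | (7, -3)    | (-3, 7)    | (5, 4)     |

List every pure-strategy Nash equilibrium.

A profile is a Nash equilibrium when each player is best-responding to the other.
Country 1's best responses — vs Y1: X4 (payoff 7); vs Y2: X1 (payoff 8); vs Y3: X2 (payoff 7).
Country 2's best responses — vs X1: Y1 (payoff 7); vs X2: Y1 (payoff 6); vs X3: Y3 (payoff 8); vs X4: Y2 (payoff 7).
No cell has both players best-responding. For instance, Country 1's best reply to Y3 is X2, but against X2 Country 2 prefers Y1 over Y3.

There is no pure-strategy Nash equilibrium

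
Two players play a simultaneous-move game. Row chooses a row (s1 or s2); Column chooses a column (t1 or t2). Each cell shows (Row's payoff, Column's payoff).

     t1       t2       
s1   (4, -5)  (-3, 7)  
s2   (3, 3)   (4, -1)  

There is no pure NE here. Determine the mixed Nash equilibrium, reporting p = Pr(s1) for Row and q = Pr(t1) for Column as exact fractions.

In a mixed NE each player is indifferent between their pure strategies, so the opponent's mix sets the indifference.
Column indifferent between t1 and t2: p·(-5) + (1−p)·3 = p·7 + (1−p)·(-1) ⟹ 3 + (-8)p = (-1) + 8p ⟹ p = 1/4.
Row indifferent between s1 and s2: q·4 + (1−q)·(-3) = q·3 + (1−q)·4 ⟹ (-3) + 7q = 4 + (-1)q ⟹ q = 7/8.

p = 1/4, q = 7/8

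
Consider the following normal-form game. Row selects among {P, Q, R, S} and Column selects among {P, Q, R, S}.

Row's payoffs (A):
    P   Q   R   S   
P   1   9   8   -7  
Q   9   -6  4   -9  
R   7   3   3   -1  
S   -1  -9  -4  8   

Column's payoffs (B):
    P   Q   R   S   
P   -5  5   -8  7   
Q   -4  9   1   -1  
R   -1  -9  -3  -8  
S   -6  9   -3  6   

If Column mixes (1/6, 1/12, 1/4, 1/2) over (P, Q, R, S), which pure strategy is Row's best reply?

Compute Row's expected payoff from each pure strategy against the given mix.
P: (1/6)·1 + (1/12)·9 + (1/4)·8 + (1/2)·(-7) = -7/12
Q: (1/6)·9 + (1/12)·(-6) + (1/4)·4 + (1/2)·(-9) = -5/2
R: (1/6)·7 + (1/12)·3 + (1/4)·3 + (1/2)·(-1) = 5/3
S: (1/6)·(-1) + (1/12)·(-9) + (1/4)·(-4) + (1/2)·8 = 25/12
Highest expected payoff is 25/12, from S.

S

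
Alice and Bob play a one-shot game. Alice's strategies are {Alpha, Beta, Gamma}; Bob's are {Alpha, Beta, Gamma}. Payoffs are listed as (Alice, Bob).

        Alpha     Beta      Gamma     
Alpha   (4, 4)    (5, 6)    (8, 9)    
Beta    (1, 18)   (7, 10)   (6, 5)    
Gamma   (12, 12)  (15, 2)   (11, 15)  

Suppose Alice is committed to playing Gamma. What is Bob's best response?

With Alice fixed at Gamma, Bob's payoffs are: Alpha → 12, Beta → 2, Gamma → 15.
The maximum is 15, achieved by Gamma.

Gamma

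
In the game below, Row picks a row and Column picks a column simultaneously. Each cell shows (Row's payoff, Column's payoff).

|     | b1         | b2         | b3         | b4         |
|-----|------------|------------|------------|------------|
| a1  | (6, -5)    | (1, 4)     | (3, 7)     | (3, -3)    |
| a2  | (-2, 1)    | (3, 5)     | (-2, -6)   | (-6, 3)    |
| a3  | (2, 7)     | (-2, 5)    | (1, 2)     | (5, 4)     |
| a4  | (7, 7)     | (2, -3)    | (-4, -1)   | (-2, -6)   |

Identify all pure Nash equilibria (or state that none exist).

(a1, b3), (a2, b2), and (a4, b1)

Find each player's best response to every opponent strategy; NE are the intersections.
Row's best responses — vs b1: a4 (payoff 7); vs b2: a2 (payoff 3); vs b3: a1 (payoff 3); vs b4: a3 (payoff 5).
Column's best responses — vs a1: b3 (payoff 7); vs a2: b2 (payoff 5); vs a3: b1 (payoff 7); vs a4: b1 (payoff 7).
Mutual best responses occur at (a1, b3), (a2, b2), and (a4, b1); at each, neither player gains by switching.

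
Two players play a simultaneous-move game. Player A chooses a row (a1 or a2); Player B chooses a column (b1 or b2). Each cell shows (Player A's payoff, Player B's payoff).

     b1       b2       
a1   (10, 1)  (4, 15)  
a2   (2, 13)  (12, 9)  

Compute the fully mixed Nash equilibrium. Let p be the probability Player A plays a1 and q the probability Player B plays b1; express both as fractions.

p = 2/9, q = 1/2

Each player's mixing probability is pinned down by making the *other* player indifferent.
Player B indifferent between b1 and b2: p·1 + (1−p)·13 = p·15 + (1−p)·9 ⟹ 13 + (-12)p = 9 + 6p ⟹ p = 2/9.
Player A indifferent between a1 and a2: q·10 + (1−q)·4 = q·2 + (1−q)·12 ⟹ 4 + 6q = 12 + (-10)q ⟹ q = 1/2.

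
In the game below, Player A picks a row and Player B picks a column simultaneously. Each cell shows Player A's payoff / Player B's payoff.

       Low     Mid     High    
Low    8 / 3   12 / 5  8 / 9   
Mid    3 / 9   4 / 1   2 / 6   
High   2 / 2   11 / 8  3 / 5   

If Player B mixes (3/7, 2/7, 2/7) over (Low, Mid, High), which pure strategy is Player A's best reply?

Compute Player A's expected payoff from each pure strategy against the given mix.
Low: (3/7)·8 + (2/7)·12 + (2/7)·8 = 64/7
Mid: (3/7)·3 + (2/7)·4 + (2/7)·2 = 3
High: (3/7)·2 + (2/7)·11 + (2/7)·3 = 34/7
Highest expected payoff is 64/7, from Low.

Low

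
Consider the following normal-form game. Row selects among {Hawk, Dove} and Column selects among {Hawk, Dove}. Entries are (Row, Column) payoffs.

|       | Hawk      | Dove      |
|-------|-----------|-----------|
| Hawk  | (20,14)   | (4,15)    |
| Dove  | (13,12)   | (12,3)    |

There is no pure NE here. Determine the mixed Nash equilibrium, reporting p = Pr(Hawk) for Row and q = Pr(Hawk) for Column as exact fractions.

In a mixed NE each player is indifferent between their pure strategies, so the opponent's mix sets the indifference.
Column indifferent between Hawk and Dove: p·14 + (1−p)·12 = p·15 + (1−p)·3 ⟹ 12 + 2p = 3 + 12p ⟹ p = 9/10.
Row indifferent between Hawk and Dove: q·20 + (1−q)·4 = q·13 + (1−q)·12 ⟹ 4 + 16q = 12 + 1q ⟹ q = 8/15.

p = 9/10, q = 8/15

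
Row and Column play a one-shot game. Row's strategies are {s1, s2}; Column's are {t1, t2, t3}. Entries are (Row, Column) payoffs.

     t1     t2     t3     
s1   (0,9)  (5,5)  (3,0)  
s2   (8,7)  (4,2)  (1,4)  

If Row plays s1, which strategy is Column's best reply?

With Row fixed at s1, Column's payoffs are: t1 → 9, t2 → 5, t3 → 0.
The maximum is 9, achieved by t1.

t1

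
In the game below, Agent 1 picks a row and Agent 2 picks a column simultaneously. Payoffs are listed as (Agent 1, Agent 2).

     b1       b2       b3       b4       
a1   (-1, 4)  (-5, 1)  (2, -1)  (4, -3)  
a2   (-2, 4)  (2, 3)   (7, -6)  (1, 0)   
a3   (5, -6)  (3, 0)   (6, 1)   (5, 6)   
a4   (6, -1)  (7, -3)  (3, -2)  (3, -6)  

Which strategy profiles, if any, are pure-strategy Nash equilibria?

(a3, b4) and (a4, b1)

Find each player's best response to every opponent strategy; NE are the intersections.
Agent 1's best responses — vs b1: a4 (payoff 6); vs b2: a4 (payoff 7); vs b3: a2 (payoff 7); vs b4: a3 (payoff 5).
Agent 2's best responses — vs a1: b1 (payoff 4); vs a2: b1 (payoff 4); vs a3: b4 (payoff 6); vs a4: b1 (payoff -1).
Mutual best responses occur at (a3, b4) and (a4, b1); at each, neither player gains by switching.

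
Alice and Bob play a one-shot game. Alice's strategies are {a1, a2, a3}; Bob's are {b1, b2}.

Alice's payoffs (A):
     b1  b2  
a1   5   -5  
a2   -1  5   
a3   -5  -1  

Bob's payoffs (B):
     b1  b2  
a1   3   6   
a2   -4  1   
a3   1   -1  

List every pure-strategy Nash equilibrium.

(a2, b2)

Find each player's best response to every opponent strategy; NE are the intersections.
Alice's best responses — vs b1: a1 (payoff 5); vs b2: a2 (payoff 5).
Bob's best responses — vs a1: b2 (payoff 6); vs a2: b2 (payoff 1); vs a3: b1 (payoff 1).
The only mutual best response is (a2, b2); neither player gains by switching there.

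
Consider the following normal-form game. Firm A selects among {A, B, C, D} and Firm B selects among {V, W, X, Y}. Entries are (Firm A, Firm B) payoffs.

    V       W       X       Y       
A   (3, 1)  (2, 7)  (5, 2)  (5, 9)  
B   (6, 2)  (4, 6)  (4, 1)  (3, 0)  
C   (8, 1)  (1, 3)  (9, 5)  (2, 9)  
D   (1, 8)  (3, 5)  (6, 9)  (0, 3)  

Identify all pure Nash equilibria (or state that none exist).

(A, Y) and (B, W)

Check mutual best responses: a cell is a NE iff neither player can gain by unilaterally deviating.
Firm A's best responses — vs V: C (payoff 8); vs W: B (payoff 4); vs X: C (payoff 9); vs Y: A (payoff 5).
Firm B's best responses — vs A: Y (payoff 9); vs B: W (payoff 6); vs C: Y (payoff 9); vs D: X (payoff 9).
Mutual best responses occur at (A, Y) and (B, W); at each, neither player gains by switching.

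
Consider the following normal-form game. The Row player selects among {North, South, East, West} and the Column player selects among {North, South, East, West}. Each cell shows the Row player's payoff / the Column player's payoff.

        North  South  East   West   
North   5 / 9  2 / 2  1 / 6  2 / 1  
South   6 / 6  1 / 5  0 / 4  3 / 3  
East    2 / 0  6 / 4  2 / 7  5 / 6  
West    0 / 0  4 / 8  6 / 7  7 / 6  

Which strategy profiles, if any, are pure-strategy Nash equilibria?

Find each player's best response to every opponent strategy; NE are the intersections.
The Row player's best responses — vs North: South (payoff 6); vs South: East (payoff 6); vs East: West (payoff 6); vs West: West (payoff 7).
The Column player's best responses — vs North: North (payoff 9); vs South: North (payoff 6); vs East: East (payoff 7); vs West: South (payoff 8).
The only mutual best response is (South, North); neither player gains by switching there.

(South, North)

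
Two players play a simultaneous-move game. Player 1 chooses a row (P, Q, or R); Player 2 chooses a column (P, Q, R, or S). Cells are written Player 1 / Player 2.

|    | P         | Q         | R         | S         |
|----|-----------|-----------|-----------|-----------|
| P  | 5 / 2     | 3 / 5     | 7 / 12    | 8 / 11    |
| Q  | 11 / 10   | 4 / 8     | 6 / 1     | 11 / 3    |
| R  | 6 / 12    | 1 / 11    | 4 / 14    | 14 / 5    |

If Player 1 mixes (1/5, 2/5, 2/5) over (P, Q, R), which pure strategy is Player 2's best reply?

P

Compute Player 2's expected payoff from each pure strategy against the given mix.
P: (1/5)·2 + (2/5)·10 + (2/5)·12 = 46/5
Q: (1/5)·5 + (2/5)·8 + (2/5)·11 = 43/5
R: (1/5)·12 + (2/5)·1 + (2/5)·14 = 42/5
S: (1/5)·11 + (2/5)·3 + (2/5)·5 = 27/5
Highest expected payoff is 46/5, from P.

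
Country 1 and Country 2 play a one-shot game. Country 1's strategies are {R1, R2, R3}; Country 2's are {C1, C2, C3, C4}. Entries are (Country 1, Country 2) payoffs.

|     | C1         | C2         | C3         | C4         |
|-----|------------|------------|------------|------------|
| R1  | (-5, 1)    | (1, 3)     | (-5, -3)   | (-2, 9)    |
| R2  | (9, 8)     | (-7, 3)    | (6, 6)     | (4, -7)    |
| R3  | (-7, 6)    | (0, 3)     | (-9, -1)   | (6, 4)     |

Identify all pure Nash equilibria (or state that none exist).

(R2, C1)

Find each player's best response to every opponent strategy; NE are the intersections.
Country 1's best responses — vs C1: R2 (payoff 9); vs C2: R1 (payoff 1); vs C3: R2 (payoff 6); vs C4: R3 (payoff 6).
Country 2's best responses — vs R1: C4 (payoff 9); vs R2: C1 (payoff 8); vs R3: C1 (payoff 6).
The only mutual best response is (R2, C1); neither player gains by switching there.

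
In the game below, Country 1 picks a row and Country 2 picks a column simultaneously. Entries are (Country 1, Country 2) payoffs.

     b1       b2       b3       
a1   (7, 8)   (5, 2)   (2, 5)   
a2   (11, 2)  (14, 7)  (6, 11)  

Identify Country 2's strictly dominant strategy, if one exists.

Check whether one of Country 2's strategies beats all alternatives regardless of what the opponent does.
b1 is not dominant: against a2, b2 gives 7 > 2.
b2 is not dominant: against a1, b1 gives 8 > 2.
b3 is not dominant: against a1, b1 gives 8 > 5.
No single strategy is best against every opponent action.

No strictly dominant strategy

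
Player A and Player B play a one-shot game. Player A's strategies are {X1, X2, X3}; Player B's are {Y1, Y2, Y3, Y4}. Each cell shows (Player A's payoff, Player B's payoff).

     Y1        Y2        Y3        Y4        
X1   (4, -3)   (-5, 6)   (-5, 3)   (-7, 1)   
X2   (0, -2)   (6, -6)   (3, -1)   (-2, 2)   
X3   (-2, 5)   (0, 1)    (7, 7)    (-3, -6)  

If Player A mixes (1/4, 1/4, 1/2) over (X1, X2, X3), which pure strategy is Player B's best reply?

Compute Player B's expected payoff from each pure strategy against the given mix.
Y1: (1/4)·(-3) + (1/4)·(-2) + (1/2)·5 = 5/4
Y2: (1/4)·6 + (1/4)·(-6) + (1/2)·1 = 1/2
Y3: (1/4)·3 + (1/4)·(-1) + (1/2)·7 = 4
Y4: (1/4)·1 + (1/4)·2 + (1/2)·(-6) = -9/4
Highest expected payoff is 4, from Y3.

Y3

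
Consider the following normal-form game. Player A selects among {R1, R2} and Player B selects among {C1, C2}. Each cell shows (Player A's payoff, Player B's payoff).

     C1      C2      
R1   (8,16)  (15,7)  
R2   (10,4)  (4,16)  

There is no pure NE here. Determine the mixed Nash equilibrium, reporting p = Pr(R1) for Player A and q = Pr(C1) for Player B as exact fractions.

In a mixed NE each player is indifferent between their pure strategies, so the opponent's mix sets the indifference.
Player B indifferent between C1 and C2: p·16 + (1−p)·4 = p·7 + (1−p)·16 ⟹ 4 + 12p = 16 + (-9)p ⟹ p = 4/7.
Player A indifferent between R1 and R2: q·8 + (1−q)·15 = q·10 + (1−q)·4 ⟹ 15 + (-7)q = 4 + 6q ⟹ q = 11/13.

p = 4/7, q = 11/13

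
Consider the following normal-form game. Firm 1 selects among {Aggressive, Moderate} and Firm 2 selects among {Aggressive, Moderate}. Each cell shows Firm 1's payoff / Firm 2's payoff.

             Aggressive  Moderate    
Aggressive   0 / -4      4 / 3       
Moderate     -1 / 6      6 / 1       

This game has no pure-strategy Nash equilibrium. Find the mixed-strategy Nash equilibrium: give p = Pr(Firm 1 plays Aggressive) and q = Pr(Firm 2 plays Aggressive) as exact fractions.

p = 5/12, q = 2/3

Each player's mixing probability is pinned down by making the *other* player indifferent.
Firm 2 indifferent between Aggressive and Moderate: p·(-4) + (1−p)·6 = p·3 + (1−p)·1 ⟹ 6 + (-10)p = 1 + 2p ⟹ p = 5/12.
Firm 1 indifferent between Aggressive and Moderate: q·0 + (1−q)·4 = q·(-1) + (1−q)·6 ⟹ 4 + (-4)q = 6 + (-7)q ⟹ q = 2/3.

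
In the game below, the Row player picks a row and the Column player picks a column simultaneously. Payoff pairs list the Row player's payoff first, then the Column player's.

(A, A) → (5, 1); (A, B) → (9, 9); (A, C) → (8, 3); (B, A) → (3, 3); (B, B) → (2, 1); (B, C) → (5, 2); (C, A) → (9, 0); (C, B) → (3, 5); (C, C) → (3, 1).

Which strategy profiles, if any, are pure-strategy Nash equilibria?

(A, B)

Find each player's best response to every opponent strategy; NE are the intersections.
The Row player's best responses — vs A: C (payoff 9); vs B: A (payoff 9); vs C: A (payoff 8).
The Column player's best responses — vs A: B (payoff 9); vs B: A (payoff 3); vs C: B (payoff 5).
The only mutual best response is (A, B); neither player gains by switching there.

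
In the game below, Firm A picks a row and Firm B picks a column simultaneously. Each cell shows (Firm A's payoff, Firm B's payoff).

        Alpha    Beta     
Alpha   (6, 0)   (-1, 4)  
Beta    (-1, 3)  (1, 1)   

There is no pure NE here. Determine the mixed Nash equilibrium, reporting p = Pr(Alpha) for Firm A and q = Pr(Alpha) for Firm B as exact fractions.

Each player's mixing probability is pinned down by making the *other* player indifferent.
Firm B indifferent between Alpha and Beta: p·0 + (1−p)·3 = p·4 + (1−p)·1 ⟹ 3 + (-3)p = 1 + 3p ⟹ p = 1/3.
Firm A indifferent between Alpha and Beta: q·6 + (1−q)·(-1) = q·(-1) + (1−q)·1 ⟹ (-1) + 7q = 1 + (-2)q ⟹ q = 2/9.

p = 1/3, q = 2/9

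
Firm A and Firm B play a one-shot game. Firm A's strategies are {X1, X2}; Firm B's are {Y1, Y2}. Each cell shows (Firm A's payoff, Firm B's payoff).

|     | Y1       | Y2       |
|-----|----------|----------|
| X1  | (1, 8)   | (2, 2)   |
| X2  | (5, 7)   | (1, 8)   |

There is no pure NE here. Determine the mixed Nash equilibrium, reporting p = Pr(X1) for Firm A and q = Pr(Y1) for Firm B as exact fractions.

p = 1/7, q = 1/5

In a mixed NE each player is indifferent between their pure strategies, so the opponent's mix sets the indifference.
Firm B indifferent between Y1 and Y2: p·8 + (1−p)·7 = p·2 + (1−p)·8 ⟹ 7 + 1p = 8 + (-6)p ⟹ p = 1/7.
Firm A indifferent between X1 and X2: q·1 + (1−q)·2 = q·5 + (1−q)·1 ⟹ 2 + (-1)q = 1 + 4q ⟹ q = 1/5.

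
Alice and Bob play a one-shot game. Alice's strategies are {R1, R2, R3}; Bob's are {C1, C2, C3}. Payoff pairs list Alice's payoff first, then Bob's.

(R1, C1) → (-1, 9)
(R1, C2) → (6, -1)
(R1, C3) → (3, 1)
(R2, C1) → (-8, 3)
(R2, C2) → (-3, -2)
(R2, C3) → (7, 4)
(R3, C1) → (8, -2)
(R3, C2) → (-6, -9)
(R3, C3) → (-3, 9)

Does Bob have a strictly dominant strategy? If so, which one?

No strictly dominant strategy

Check whether one of Bob's strategies beats all alternatives regardless of what the opponent does.
C1 is not dominant: against R2, C3 gives 4 > 3.
C2 is not dominant: against R1, C1 gives 9 > -1.
C3 is not dominant: against R1, C1 gives 9 > 1.
No single strategy is best against every opponent action.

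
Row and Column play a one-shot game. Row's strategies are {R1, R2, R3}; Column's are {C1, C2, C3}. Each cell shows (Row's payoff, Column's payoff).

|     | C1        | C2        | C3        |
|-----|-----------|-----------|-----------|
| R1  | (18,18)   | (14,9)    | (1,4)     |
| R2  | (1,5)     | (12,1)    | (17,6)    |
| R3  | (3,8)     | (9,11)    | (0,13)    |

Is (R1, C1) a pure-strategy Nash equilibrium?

Yes

Holding Column at C1: Row gets 18 from R1, versus 1 from R2, 3 from R3. No profitable deviation for Row.
Holding Row at R1: Column gets 18 from C1, versus 9 from C2, 4 from C3. No profitable deviation for Column either.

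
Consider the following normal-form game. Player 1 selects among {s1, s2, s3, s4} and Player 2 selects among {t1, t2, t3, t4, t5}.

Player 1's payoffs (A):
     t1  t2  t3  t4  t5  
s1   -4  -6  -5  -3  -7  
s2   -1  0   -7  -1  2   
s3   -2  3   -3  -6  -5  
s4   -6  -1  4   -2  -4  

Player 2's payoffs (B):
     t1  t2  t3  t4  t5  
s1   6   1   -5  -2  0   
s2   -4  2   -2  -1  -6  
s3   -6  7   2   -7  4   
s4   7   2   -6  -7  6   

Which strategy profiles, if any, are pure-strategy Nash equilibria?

(s3, t2)

A profile is a Nash equilibrium when each player is best-responding to the other.
Player 1's best responses — vs t1: s2 (payoff -1); vs t2: s3 (payoff 3); vs t3: s4 (payoff 4); vs t4: s2 (payoff -1); vs t5: s2 (payoff 2).
Player 2's best responses — vs s1: t1 (payoff 6); vs s2: t2 (payoff 2); vs s3: t2 (payoff 7); vs s4: t1 (payoff 7).
The only mutual best response is (s3, t2); neither player gains by switching there.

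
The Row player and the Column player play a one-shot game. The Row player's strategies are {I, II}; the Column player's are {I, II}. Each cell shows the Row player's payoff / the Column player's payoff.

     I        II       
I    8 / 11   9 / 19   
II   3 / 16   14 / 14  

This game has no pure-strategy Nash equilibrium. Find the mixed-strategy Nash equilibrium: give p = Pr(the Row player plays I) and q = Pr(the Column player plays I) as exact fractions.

Each player's mixing probability is pinned down by making the *other* player indifferent.
The Column player indifferent between I and II: p·11 + (1−p)·16 = p·19 + (1−p)·14 ⟹ 16 + (-5)p = 14 + 5p ⟹ p = 1/5.
The Row player indifferent between I and II: q·8 + (1−q)·9 = q·3 + (1−q)·14 ⟹ 9 + (-1)q = 14 + (-11)q ⟹ q = 1/2.

p = 1/5, q = 1/2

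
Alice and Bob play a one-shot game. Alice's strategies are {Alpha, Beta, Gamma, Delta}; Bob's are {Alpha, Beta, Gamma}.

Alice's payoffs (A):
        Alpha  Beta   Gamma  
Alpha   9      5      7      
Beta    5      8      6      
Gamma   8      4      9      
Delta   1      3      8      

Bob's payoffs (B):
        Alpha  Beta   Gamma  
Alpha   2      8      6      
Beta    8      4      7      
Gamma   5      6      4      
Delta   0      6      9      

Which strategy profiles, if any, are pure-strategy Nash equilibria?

Check mutual best responses: a cell is a NE iff neither player can gain by unilaterally deviating.
Alice's best responses — vs Alpha: Alpha (payoff 9); vs Beta: Beta (payoff 8); vs Gamma: Gamma (payoff 9).
Bob's best responses — vs Alpha: Beta (payoff 8); vs Beta: Alpha (payoff 8); vs Gamma: Beta (payoff 6); vs Delta: Gamma (payoff 9).
No cell has both players best-responding. For instance, Alice's best reply to Beta is Beta, but against Beta Bob prefers Alpha over Beta.

None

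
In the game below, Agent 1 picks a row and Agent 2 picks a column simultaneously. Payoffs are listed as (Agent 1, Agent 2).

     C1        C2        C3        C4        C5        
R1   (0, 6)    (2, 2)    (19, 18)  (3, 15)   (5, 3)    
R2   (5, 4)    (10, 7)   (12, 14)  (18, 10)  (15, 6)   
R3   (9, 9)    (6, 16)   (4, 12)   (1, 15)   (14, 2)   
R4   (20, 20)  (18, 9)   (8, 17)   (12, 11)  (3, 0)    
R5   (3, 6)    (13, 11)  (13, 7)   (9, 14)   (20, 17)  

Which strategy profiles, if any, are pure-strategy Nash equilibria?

Check mutual best responses: a cell is a NE iff neither player can gain by unilaterally deviating.
Agent 1's best responses — vs C1: R4 (payoff 20); vs C2: R4 (payoff 18); vs C3: R1 (payoff 19); vs C4: R2 (payoff 18); vs C5: R5 (payoff 20).
Agent 2's best responses — vs R1: C3 (payoff 18); vs R2: C3 (payoff 14); vs R3: C2 (payoff 16); vs R4: C1 (payoff 20); vs R5: C5 (payoff 17).
Mutual best responses occur at (R1, C3), (R4, C1), and (R5, C5); at each, neither player gains by switching.

(R1, C3), (R4, C1), and (R5, C5)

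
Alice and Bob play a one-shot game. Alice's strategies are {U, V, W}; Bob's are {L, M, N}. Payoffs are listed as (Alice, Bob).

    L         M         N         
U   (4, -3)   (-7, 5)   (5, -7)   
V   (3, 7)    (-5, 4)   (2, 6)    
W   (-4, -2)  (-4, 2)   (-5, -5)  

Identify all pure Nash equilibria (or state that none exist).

(W, M)

A profile is a Nash equilibrium when each player is best-responding to the other.
Alice's best responses — vs L: U (payoff 4); vs M: W (payoff -4); vs N: U (payoff 5).
Bob's best responses — vs U: M (payoff 5); vs V: L (payoff 7); vs W: M (payoff 2).
The only mutual best response is (W, M); neither player gains by switching there.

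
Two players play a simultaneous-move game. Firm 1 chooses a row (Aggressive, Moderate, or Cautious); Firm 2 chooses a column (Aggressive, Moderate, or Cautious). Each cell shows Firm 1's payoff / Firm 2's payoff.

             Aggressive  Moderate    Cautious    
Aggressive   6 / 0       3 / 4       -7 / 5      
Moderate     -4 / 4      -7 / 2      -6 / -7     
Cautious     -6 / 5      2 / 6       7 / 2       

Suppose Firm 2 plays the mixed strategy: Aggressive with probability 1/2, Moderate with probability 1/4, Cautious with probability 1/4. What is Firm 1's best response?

Aggressive

Compute Firm 1's expected payoff from each pure strategy against the given mix.
Aggressive: (1/2)·6 + (1/4)·3 + (1/4)·(-7) = 2
Moderate: (1/2)·(-4) + (1/4)·(-7) + (1/4)·(-6) = -21/4
Cautious: (1/2)·(-6) + (1/4)·2 + (1/4)·7 = -3/4
Highest expected payoff is 2, from Aggressive.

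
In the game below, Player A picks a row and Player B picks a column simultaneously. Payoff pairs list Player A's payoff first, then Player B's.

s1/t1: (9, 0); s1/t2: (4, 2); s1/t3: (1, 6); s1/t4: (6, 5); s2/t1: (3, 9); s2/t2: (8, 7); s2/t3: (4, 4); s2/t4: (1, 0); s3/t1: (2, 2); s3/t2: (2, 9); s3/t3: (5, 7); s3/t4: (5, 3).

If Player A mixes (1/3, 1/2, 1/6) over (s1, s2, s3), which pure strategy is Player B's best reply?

Compute Player B's expected payoff from each pure strategy against the given mix.
t1: (1/3)·0 + (1/2)·9 + (1/6)·2 = 29/6
t2: (1/3)·2 + (1/2)·7 + (1/6)·9 = 17/3
t3: (1/3)·6 + (1/2)·4 + (1/6)·7 = 31/6
t4: (1/3)·5 + (1/2)·0 + (1/6)·3 = 13/6
Highest expected payoff is 17/3, from t2.

t2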